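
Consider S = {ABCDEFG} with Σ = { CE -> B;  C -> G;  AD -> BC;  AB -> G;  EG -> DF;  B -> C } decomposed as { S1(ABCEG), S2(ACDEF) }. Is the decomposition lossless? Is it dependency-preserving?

lossless but not dependency-preserving

Lossless test: (ACE)⁺ = {ABCDEFG}, which contains all of one fragment — lossless.
Dependency preservation: the restricted closure of {AD} across the fragments never reaches {BC}, so AD → BC cannot be enforced without a join — not preserved.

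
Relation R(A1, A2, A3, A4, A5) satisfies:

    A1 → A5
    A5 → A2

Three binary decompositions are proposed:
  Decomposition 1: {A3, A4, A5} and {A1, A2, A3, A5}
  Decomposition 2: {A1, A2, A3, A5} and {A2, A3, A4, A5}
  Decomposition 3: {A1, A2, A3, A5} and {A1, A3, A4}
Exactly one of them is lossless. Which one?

Decomposition 1: common = {A3, A5}, closure = {A2, A3, A5} → lossy.
Decomposition 2: common = {A2, A3, A5}, closure = {A2, A3, A5} → lossy.
Decomposition 3: common = {A1, A3}, closure = {A1, A2, A3, A5} → lossless.

Decomposition 3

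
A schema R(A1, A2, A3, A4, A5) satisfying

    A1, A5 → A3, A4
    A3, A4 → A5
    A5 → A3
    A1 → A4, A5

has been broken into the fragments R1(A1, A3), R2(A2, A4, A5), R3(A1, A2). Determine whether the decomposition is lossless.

No

Chase test. Columns are A1, A2, A3, A4, A5; row i has aⱼ where attribute j ∈ Ri, else bᵢⱼ.
Initial tableau (one row per fragment):
  row 1: a1 b12 a3 b14 b15
  row 2: b21 a2 b23 a4 a5
  row 3: a1 a2 b33 b34 b35
Rows 1 and 3 agree on A1; apply A1→A4, A5 and equate their A4, A5 entries.
Rows 1 and 3 agree on A1, A5; apply A1, A5→A3, A4 and equate their A3, A4 entries.
No row becomes fully distinguished — the join is lossy.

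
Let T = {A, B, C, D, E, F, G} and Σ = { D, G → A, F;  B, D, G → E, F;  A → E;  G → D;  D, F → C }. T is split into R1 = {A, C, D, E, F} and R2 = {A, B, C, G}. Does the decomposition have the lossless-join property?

No

Common attributes: R1 ∩ R2 = {A, C}.
Closure of {A, C}: A → E applies, adding E. So (A, C)⁺ = {A, C, E}.
The closure contains neither all of R1 = {A, C, D, E, F} nor all of R2 = {A, B, C, G}, so the common attributes are not a superkey of either fragment. The join is lossy.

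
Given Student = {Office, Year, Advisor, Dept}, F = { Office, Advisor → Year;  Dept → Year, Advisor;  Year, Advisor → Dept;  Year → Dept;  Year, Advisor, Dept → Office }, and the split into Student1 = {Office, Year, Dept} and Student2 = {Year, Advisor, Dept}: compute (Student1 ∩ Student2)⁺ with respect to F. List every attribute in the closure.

Office, Year, Advisor, Dept

Student1 ∩ Student2 = {Year, Dept}.
Dept → Year, Advisor applies, adding Advisor
Year, Advisor, Dept → Office applies, adding Office
Closure: {Office, Year, Advisor, Dept}.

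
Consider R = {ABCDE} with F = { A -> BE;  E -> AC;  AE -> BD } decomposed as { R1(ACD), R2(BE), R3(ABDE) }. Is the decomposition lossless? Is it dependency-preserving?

lossless and dependency-preserving

Lossless test (chase): Rows 1 and 3 agree on A; apply A→BE and equate their BE entries. Rows 1 and 2 agree on E; apply E→AC and equate their AC entries. Rows 1 and 3 agree on E; apply E→AC and equate their AC entries. Rows 1 and 2 agree on AE; apply AE→BD and equate their BD entries. Row 1 is now all distinguished symbols — the join is lossless.
Dependency preservation: E → AC is not contained in any single fragment, but the restricted closure of its left-hand side across the fragments still reaches the right-hand side; the remaining FDs each lie inside some fragment. All dependencies are preserved.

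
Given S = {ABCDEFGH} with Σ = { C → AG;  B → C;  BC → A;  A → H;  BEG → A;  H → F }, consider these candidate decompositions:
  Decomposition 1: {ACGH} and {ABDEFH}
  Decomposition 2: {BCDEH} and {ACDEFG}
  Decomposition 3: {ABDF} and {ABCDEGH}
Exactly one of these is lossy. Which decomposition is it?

Decomposition 1: common = {AH}, closure = {AFH} → lossy.
Decomposition 2: common = {CDE}, closure = {ACDEFGH} → lossless.
Decomposition 3: common = {ABD}, closure = {ABCDFGH} → lossless.

Decomposition 1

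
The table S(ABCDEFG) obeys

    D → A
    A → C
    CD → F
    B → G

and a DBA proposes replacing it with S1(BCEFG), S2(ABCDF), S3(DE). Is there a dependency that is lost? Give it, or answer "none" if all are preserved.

D → A lies within S2.
A → C lies within S2.
CD → F lies within S2.
B → G lies within S1.
Every dependency is enforceable on the fragments, so the decomposition is dependency-preserving.

none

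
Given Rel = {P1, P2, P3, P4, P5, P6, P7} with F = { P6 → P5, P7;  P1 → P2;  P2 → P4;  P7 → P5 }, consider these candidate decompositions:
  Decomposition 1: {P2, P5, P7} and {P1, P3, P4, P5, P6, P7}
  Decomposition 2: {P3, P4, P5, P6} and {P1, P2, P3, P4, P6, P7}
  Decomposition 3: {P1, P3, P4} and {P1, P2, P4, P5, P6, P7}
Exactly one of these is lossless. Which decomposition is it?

Decomposition 2

Decomposition 1: common = {P5, P7}, closure = {P5, P7} → lossy.
Decomposition 2: common = {P3, P4, P6}, closure = {P3, P4, P5, P6, P7} → lossless.
Decomposition 3: common = {P1, P4}, closure = {P1, P2, P4} → lossy.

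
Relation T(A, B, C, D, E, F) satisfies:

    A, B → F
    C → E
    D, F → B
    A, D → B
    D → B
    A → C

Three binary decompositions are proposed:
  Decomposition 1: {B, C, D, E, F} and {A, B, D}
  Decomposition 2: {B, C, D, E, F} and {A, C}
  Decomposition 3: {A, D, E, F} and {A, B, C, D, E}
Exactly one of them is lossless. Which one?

Decomposition 3

Decomposition 1: common = {B, D}, closure = {B, D} → lossy.
Decomposition 2: common = {C}, closure = {C, E} → lossy.
Decomposition 3: common = {A, D, E}, closure = {A, B, C, D, E, F} → lossless.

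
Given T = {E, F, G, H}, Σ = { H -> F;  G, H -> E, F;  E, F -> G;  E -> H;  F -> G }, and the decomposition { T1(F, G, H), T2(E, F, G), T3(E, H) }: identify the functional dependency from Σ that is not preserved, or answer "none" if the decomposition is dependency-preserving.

none

H → F lies within T1.
G, H → E, F: restricted closure across fragments reaches E, F.
E, F → G lies within T2.
E → H lies within T3.
F → G lies within T1.
Every dependency is enforceable on the fragments, so the decomposition is dependency-preserving.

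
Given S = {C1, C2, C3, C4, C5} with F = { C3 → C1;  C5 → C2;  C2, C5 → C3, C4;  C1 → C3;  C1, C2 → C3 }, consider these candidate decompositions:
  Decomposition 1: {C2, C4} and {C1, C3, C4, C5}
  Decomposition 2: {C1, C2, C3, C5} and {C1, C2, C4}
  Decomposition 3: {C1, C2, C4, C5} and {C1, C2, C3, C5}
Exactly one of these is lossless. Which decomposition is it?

Decomposition 3

Decomposition 1: common = {C4}, closure = {C4} → lossy.
Decomposition 2: common = {C1, C2}, closure = {C1, C2, C3} → lossy.
Decomposition 3: common = {C1, C2, C5}, closure = {C1, C2, C3, C4, C5} → lossless.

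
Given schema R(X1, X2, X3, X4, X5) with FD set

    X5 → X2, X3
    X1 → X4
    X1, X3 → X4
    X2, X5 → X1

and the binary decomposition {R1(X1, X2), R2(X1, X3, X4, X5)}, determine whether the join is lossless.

Common attributes: R1 ∩ R2 = {X1}.
Closure of {X1}: X1 → X4 applies, adding X4. So (X1)⁺ = {X1, X4}.
The closure contains neither all of R1 = {X1, X2} nor all of R2 = {X1, X3, X4, X5}, so the common attributes are not a superkey of either fragment. The join is lossy.

No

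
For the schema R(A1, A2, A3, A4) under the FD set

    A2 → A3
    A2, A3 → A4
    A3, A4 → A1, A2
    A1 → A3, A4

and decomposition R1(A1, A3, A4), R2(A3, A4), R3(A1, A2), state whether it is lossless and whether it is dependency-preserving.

lossless and dependency-preserving

Lossless test (chase): Rows 1 and 2 agree on A3, A4; apply A3, A4→A1, A2 and equate their A1, A2 entries. Rows 1 and 3 agree on A1; apply A1→A3, A4 and equate their A3, A4 entries. Rows 1 and 3 agree on A3, A4; apply A3, A4→A1, A2 and equate their A1, A2 entries. Row 1 is now all distinguished symbols — the join is lossless.
Dependency preservation: A2 → A3; A2, A3 → A4; A3, A4 → A1, A2 are not contained in any single fragment, but the restricted closure of each left-hand side across the fragments still reaches the right-hand side; the remaining FDs each lie inside some fragment. All dependencies are preserved.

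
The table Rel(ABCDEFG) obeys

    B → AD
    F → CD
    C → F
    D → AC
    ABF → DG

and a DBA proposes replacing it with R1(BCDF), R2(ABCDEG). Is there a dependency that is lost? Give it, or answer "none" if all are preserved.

none

B → AD lies within R2.
F → CD lies within R1.
C → F lies within R1.
D → AC lies within R2.
ABF → DG: restricted closure across fragments reaches DG.
Every dependency is enforceable on the fragments, so the decomposition is dependency-preserving.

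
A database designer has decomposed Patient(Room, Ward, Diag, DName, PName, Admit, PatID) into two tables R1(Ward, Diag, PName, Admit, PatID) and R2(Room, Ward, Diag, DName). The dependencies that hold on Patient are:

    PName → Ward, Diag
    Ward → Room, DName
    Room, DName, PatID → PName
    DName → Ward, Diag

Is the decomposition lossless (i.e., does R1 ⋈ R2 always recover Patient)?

Yes

Common attributes: R1 ∩ R2 = {Ward, Diag}.
Closure of {Ward, Diag}: Ward → Room, DName applies, adding Room, DName. So (Ward, Diag)⁺ = {Room, Ward, Diag, DName}.
This closure contains every attribute of R2, so R1 ∩ R2 → R2. The join is lossless.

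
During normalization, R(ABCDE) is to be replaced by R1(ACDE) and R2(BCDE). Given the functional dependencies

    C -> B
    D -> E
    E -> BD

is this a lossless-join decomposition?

Yes

Common attributes: R1 ∩ R2 = {CDE}.
Closure of {CDE}: C → B applies, adding B. So (CDE)⁺ = {BCDE}.
This closure contains every attribute of R2, so R1 ∩ R2 → R2. The join is lossless.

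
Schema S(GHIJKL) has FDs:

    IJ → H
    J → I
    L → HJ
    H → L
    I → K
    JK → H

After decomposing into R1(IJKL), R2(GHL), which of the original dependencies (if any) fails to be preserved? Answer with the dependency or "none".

IJ → H: restricted closure across fragments reaches H.
J → I lies within R1.
L → HJ: restricted closure across fragments reaches HJ.
H → L lies within R2.
I → K lies within R1.
JK → H: restricted closure across fragments reaches H.
Every dependency is enforceable on the fragments, so the decomposition is dependency-preserving.

none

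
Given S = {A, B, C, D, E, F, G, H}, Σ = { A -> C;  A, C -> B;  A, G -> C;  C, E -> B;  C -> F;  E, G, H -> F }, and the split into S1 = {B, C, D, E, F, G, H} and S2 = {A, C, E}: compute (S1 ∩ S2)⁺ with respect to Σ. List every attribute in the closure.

B, C, E, F

S1 ∩ S2 = {C, E}.
C, E → B applies, adding B
C → F applies, adding F
Closure: {B, C, E, F}.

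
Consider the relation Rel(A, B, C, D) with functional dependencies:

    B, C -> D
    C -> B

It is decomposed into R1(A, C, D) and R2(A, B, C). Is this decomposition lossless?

Common attributes: R1 ∩ R2 = {A, C}.
Closure of {A, C}: C → B applies, adding B; B, C → D applies, adding D. So (A, C)⁺ = {A, B, C, D}.
This closure contains every attribute of R1, so R1 ∩ R2 → R1. The join is lossless.

Yes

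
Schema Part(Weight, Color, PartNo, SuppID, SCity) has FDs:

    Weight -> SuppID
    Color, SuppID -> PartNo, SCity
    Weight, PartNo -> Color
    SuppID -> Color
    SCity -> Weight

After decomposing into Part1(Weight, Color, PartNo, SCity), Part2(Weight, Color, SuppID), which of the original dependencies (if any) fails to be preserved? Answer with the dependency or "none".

none

Weight → SuppID lies within Part2.
Color, SuppID → PartNo, SCity: restricted closure across fragments reaches PartNo, SCity.
Weight, PartNo → Color lies within Part1.
SuppID → Color lies within Part2.
SCity → Weight lies within Part1.
Every dependency is enforceable on the fragments, so the decomposition is dependency-preserving.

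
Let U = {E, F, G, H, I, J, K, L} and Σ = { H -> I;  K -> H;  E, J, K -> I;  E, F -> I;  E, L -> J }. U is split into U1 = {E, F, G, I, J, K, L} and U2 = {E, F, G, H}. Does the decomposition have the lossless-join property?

Common attributes: U1 ∩ U2 = {E, F, G}.
Closure of {E, F, G}: E, F → I applies, adding I. So (E, F, G)⁺ = {E, F, G, I}.
The closure contains neither all of U1 = {E, F, G, I, J, K, L} nor all of U2 = {E, F, G, H}, so the common attributes are not a superkey of either fragment. The join is lossy.

No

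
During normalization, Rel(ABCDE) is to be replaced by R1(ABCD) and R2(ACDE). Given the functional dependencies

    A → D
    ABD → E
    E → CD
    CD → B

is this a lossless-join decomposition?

Common attributes: R1 ∩ R2 = {ACD}.
Closure of {ACD}: CD → B applies, adding B; ABD → E applies, adding E. So (ACD)⁺ = {ABCDE}.
This closure contains every attribute of R1, so R1 ∩ R2 → R1. The join is lossless.

Yes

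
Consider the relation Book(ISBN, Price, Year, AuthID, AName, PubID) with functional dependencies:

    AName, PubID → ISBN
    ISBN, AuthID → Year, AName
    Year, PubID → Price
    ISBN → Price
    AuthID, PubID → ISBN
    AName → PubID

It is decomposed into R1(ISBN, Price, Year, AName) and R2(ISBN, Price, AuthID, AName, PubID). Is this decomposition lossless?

Common attributes: R1 ∩ R2 = {ISBN, Price, AName}.
Closure of {ISBN, Price, AName}: AName → PubID applies, adding PubID. So (ISBN, Price, AName)⁺ = {ISBN, Price, AName, PubID}.
The closure contains neither all of R1 = {ISBN, Price, Year, AName} nor all of R2 = {ISBN, Price, AuthID, AName, PubID}, so the common attributes are not a superkey of either fragment. The join is lossy.

No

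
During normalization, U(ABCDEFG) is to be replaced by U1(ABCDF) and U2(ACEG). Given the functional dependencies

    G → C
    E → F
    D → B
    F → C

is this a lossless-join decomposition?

Common attributes: U1 ∩ U2 = {AC}.
No dependency enlarges {AC}, so (AC)⁺ = {AC}.
The closure contains neither all of U1 = {ABCDF} nor all of U2 = {ACEG}, so the common attributes are not a superkey of either fragment. The join is lossy.

No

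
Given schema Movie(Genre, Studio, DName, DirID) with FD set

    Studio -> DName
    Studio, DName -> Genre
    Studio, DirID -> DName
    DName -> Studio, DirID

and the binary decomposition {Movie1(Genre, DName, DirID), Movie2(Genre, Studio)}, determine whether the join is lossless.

No

Common attributes: Movie1 ∩ Movie2 = {Genre}.
No dependency enlarges {Genre}, so (Genre)⁺ = {Genre}.
The closure contains neither all of Movie1 = {Genre, DName, DirID} nor all of Movie2 = {Genre, Studio}, so the common attributes are not a superkey of either fragment. The join is lossy.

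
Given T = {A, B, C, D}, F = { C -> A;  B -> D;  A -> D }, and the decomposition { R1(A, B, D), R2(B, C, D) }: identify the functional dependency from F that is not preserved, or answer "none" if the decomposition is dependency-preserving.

C -> A

Check C → A: no single fragment contains all of {A, C}, and the restricted closure of {C} across the fragments never reaches {A}.
B → D is preserved.
A → D is preserved.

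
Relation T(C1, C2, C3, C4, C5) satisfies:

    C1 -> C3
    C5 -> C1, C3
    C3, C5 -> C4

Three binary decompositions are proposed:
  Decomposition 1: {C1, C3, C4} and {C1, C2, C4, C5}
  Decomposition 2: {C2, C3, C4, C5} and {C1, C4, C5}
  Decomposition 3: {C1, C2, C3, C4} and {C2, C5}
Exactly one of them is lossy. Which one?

Decomposition 1: common = {C1, C4}, closure = {C1, C3, C4} → lossless.
Decomposition 2: common = {C4, C5}, closure = {C1, C3, C4, C5} → lossless.
Decomposition 3: common = {C2}, closure = {C2} → lossy.

Decomposition 3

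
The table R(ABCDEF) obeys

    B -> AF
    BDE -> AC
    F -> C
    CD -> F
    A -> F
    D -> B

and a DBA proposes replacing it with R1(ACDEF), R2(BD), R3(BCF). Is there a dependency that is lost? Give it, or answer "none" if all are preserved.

Check B → AF: no single fragment contains all of {ABF}, and the restricted closure of {B} across the fragments never reaches {AF}.
BDE → AC is preserved.
F → C is preserved.
CD → F is preserved.
A → F is preserved.
D → B is preserved.

B -> AF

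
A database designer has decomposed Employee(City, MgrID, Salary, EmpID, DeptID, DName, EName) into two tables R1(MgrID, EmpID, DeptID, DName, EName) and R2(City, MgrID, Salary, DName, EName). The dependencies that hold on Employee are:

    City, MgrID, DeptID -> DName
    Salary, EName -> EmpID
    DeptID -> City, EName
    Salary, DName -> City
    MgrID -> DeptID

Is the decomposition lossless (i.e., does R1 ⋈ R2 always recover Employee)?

No

Common attributes: R1 ∩ R2 = {MgrID, DName, EName}.
Closure of {MgrID, DName, EName}: MgrID → DeptID applies, adding DeptID; DeptID → City, EName applies, adding City. So (MgrID, DName, EName)⁺ = {City, MgrID, DeptID, DName, EName}.
The closure contains neither all of R1 = {MgrID, EmpID, DeptID, DName, EName} nor all of R2 = {City, MgrID, Salary, DName, EName}, so the common attributes are not a superkey of either fragment. The join is lossy.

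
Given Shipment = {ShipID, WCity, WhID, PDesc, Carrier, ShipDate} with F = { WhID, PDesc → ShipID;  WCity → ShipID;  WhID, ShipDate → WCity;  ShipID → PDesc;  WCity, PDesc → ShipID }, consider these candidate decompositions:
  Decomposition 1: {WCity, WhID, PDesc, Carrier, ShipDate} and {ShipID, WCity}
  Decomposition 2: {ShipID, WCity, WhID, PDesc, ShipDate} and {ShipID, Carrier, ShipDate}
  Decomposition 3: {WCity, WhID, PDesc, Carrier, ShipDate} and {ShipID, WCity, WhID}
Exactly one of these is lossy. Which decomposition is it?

Decomposition 2

Decomposition 1: common = {WCity}, closure = {ShipID, WCity, PDesc} → lossless.
Decomposition 2: common = {ShipID, ShipDate}, closure = {ShipID, PDesc, ShipDate} → lossy.
Decomposition 3: common = {WCity, WhID}, closure = {ShipID, WCity, WhID, PDesc} → lossless.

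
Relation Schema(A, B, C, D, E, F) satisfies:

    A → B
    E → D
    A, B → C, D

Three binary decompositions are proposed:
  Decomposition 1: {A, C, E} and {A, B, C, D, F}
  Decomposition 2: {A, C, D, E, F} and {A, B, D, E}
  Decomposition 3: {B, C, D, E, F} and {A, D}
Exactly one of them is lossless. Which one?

Decomposition 1: common = {A, C}, closure = {A, B, C, D} → lossy.
Decomposition 2: common = {A, D, E}, closure = {A, B, C, D, E} → lossless.
Decomposition 3: common = {D}, closure = {D} → lossy.

Decomposition 2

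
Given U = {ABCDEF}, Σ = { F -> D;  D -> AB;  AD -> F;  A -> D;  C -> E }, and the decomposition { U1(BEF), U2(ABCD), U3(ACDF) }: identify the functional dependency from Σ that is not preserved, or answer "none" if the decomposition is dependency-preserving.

Check C → E: no single fragment contains all of {CE}, and the restricted closure of {C} across the fragments never reaches {E}.
F → D is preserved.
D → AB is preserved.
AD → F is preserved.
A → D is preserved.

C -> E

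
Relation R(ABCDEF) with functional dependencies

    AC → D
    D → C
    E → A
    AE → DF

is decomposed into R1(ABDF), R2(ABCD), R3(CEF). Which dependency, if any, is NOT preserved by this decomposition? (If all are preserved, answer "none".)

E → A

Check E → A: no single fragment contains all of {AE}, and the restricted closure of {E} across the fragments never reaches {A}.
AC → D is preserved.
D → C is preserved.
AE → DF is preserved.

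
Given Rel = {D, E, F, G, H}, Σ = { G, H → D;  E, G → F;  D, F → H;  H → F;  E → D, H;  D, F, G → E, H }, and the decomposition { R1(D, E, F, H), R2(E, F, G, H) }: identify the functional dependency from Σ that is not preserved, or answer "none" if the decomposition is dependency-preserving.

none

G, H → D: restricted closure across fragments reaches D.
E, G → F lies within R2.
D, F → H lies within R1.
H → F lies within R1.
E → D, H lies within R1.
D, F, G → E, H: restricted closure across fragments reaches E, H.
Every dependency is enforceable on the fragments, so the decomposition is dependency-preserving.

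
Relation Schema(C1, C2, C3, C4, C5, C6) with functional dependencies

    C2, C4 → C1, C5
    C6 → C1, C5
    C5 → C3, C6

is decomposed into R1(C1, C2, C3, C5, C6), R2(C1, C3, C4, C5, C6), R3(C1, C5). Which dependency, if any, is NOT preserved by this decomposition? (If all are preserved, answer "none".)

C2, C4 → C1, C5

Check C2, C4 → C1, C5: no single fragment contains all of {C1, C2, C4, C5}, and the restricted closure of {C2, C4} across the fragments never reaches {C1, C5}.
C6 → C1, C5 is preserved.
C5 → C3, C6 is preserved.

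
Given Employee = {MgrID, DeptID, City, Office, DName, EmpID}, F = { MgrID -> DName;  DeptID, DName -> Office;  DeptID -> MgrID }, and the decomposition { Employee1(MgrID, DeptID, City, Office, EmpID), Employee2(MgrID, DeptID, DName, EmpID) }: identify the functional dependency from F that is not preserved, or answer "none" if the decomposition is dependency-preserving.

none

MgrID → DName lies within Employee2.
DeptID, DName → Office: restricted closure across fragments reaches Office.
DeptID → MgrID lies within Employee1.
Every dependency is enforceable on the fragments, so the decomposition is dependency-preserving.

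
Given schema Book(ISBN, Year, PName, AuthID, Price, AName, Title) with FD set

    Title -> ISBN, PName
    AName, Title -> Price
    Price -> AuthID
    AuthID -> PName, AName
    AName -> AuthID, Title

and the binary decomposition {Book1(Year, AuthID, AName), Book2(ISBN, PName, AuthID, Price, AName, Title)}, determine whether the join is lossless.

Common attributes: Book1 ∩ Book2 = {AuthID, AName}.
Closure of {AuthID, AName}: AuthID → PName, AName applies, adding PName; AName → AuthID, Title applies, adding Title; Title → ISBN, PName applies, adding ISBN; AName, Title → Price applies, adding Price. So (AuthID, AName)⁺ = {ISBN, PName, AuthID, Price, AName, Title}.
This closure contains every attribute of Book2, so Book1 ∩ Book2 → Book2. The join is lossless.

Yes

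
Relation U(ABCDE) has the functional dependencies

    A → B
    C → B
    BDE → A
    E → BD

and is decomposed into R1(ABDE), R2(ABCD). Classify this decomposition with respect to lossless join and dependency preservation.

lossy but dependency-preserving

Lossless test: (ABD)⁺ = {ABD}, which is a superkey of neither fragment — lossy.
Dependency preservation: every FD's attributes lie within a single fragment, so each can be enforced locally — preserved.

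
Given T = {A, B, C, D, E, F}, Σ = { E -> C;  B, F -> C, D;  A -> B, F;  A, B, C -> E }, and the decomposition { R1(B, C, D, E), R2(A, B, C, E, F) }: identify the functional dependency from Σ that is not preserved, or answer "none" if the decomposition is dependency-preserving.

B, F -> C, D

Check B, F → C, D: no single fragment contains all of {B, C, D, F}, and the restricted closure of {B, F} across the fragments never reaches {C, D}.
E → C is preserved.
A → B, F is preserved.
A, B, C → E is preserved.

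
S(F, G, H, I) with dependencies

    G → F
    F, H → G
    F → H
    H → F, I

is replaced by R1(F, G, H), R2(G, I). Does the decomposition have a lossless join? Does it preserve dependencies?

lossless and dependency-preserving

Lossless test: (G)⁺ = {F, G, H, I}, which contains all of one fragment — lossless.
Dependency preservation: H → F, I is not contained in any single fragment, but the restricted closure of its left-hand side across the fragments still reaches the right-hand side; the remaining FDs each lie inside some fragment. All dependencies are preserved.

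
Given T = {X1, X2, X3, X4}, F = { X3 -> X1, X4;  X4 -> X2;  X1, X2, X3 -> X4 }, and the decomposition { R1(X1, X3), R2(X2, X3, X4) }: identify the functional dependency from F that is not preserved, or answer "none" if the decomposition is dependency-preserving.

none

X3 → X1, X4: restricted closure across fragments reaches X1, X4.
X4 → X2 lies within R2.
X1, X2, X3 → X4: restricted closure across fragments reaches X4.
Every dependency is enforceable on the fragments, so the decomposition is dependency-preserving.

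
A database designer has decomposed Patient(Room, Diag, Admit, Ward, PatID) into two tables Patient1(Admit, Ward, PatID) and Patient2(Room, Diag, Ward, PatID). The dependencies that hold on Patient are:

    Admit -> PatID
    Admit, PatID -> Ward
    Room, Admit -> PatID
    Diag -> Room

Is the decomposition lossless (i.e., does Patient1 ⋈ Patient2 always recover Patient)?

No

Common attributes: Patient1 ∩ Patient2 = {Ward, PatID}.
No dependency enlarges {Ward, PatID}, so (Ward, PatID)⁺ = {Ward, PatID}.
The closure contains neither all of Patient1 = {Admit, Ward, PatID} nor all of Patient2 = {Room, Diag, Ward, PatID}, so the common attributes are not a superkey of either fragment. The join is lossy.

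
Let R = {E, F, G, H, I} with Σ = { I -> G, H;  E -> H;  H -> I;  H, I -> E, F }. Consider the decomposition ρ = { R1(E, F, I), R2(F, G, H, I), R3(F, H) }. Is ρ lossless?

Yes

Chase test. Columns are E, F, G, H, I; row i has aⱼ where attribute j ∈ Ri, else bᵢⱼ.
Initial tableau (one row per fragment):
  row 1: a1 a2 b13 b14 a5
  row 2: b21 a2 a3 a4 a5
  row 3: b31 a2 b33 a4 b35
Rows 1 and 2 agree on I; apply I→G, H and equate their G, H entries.
Rows 1 and 3 agree on H; apply H→I and equate their I entries.
Rows 1 and 2 agree on H, I; apply H, I→E, F and equate their E, F entries.
Rows 1 and 3 agree on H, I; apply H, I→E, F and equate their E, F entries.
Rows 1 and 3 agree on I; apply I→G, H and equate their G, H entries.
Row 1 is now all distinguished symbols — the join is lossless.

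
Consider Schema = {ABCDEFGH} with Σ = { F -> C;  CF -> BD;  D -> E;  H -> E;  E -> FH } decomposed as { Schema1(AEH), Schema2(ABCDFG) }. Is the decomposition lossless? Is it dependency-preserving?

Lossless test: (A)⁺ = {A}, which is a superkey of neither fragment — lossy.
Dependency preservation: the restricted closure of {D} across the fragments never reaches {E}, so D → E cannot be enforced without a join — not preserved.

lossy and not dependency-preserving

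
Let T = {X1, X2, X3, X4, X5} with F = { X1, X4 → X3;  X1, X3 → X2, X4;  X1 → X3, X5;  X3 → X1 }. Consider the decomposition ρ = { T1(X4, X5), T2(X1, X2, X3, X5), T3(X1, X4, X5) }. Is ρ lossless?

Yes

Chase test. Columns are X1, X2, X3, X4, X5; row i has aⱼ where attribute j ∈ Ti, else bᵢⱼ.
Initial tableau (one row per fragment):
  row 1: b11 b12 b13 a4 a5
  row 2: a1 a2 a3 b24 a5
  row 3: a1 b32 b33 a4 a5
Rows 2 and 3 agree on X1; apply X1→X3, X5 and equate their X3, X5 entries.
Rows 2 and 3 agree on X1, X3; apply X1, X3→X2, X4 and equate their X2, X4 entries.
Row 2 is now all distinguished symbols — the join is lossless.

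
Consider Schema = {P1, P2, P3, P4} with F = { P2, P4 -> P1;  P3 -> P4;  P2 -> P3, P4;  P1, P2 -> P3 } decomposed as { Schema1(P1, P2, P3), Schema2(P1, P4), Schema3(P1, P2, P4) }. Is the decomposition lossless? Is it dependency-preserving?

Lossless test (chase): Rows 1 and 3 agree on P2; apply P2→P3, P4 and equate their P3, P4 entries. Row 1 is now all distinguished symbols — the join is lossless.
Dependency preservation: the restricted closure of {P3} across the fragments never reaches {P4}, so P3 → P4 cannot be enforced without a join — not preserved.

lossless but not dependency-preserving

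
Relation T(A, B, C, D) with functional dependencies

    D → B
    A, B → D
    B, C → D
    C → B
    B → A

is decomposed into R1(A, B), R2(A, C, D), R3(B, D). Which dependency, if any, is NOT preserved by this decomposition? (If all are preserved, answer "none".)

none

D → B lies within R3.
A, B → D: restricted closure across fragments reaches D.
B, C → D: restricted closure across fragments reaches D.
C → B: restricted closure across fragments reaches B.
B → A lies within R1.
Every dependency is enforceable on the fragments, so the decomposition is dependency-preserving.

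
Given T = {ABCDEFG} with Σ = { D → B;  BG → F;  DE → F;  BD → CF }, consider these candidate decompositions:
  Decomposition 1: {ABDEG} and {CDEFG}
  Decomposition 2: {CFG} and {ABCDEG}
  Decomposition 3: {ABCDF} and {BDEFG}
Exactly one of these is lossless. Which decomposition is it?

Decomposition 1

Decomposition 1: common = {DEG}, closure = {BCDEFG} → lossless.
Decomposition 2: common = {CG}, closure = {CG} → lossy.
Decomposition 3: common = {BDF}, closure = {BCDF} → lossy.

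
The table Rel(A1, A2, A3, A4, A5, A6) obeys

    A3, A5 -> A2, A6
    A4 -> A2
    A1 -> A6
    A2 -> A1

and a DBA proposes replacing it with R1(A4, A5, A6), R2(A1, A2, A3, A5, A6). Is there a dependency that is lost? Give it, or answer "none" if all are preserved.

Check A4 → A2: no single fragment contains all of {A2, A4}, and the restricted closure of {A4} across the fragments never reaches {A2}.
A3, A5 → A2, A6 is preserved.
A1 → A6 is preserved.
A2 → A1 is preserved.

A4 -> A2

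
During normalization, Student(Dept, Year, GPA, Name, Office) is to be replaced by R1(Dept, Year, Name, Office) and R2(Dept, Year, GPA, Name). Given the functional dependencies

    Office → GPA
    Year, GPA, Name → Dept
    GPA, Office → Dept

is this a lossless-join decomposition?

Common attributes: R1 ∩ R2 = {Dept, Year, Name}.
No dependency enlarges {Dept, Year, Name}, so (Dept, Year, Name)⁺ = {Dept, Year, Name}.
The closure contains neither all of R1 = {Dept, Year, Name, Office} nor all of R2 = {Dept, Year, GPA, Name}, so the common attributes are not a superkey of either fragment. The join is lossy.

No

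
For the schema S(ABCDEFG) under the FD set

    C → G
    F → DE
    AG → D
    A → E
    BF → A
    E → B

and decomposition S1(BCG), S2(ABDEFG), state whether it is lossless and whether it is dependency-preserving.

Lossless test: (BG)⁺ = {BG}, which is a superkey of neither fragment — lossy.
Dependency preservation: every FD's attributes lie within a single fragment, so each can be enforced locally — preserved.

lossy but dependency-preserving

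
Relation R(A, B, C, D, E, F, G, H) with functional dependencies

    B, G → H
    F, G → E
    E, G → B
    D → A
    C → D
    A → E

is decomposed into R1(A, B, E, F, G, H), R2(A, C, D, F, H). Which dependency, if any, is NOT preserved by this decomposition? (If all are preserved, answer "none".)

B, G → H lies within R1.
F, G → E lies within R1.
E, G → B lies within R1.
D → A lies within R2.
C → D lies within R2.
A → E lies within R1.
Every dependency is enforceable on the fragments, so the decomposition is dependency-preserving.

none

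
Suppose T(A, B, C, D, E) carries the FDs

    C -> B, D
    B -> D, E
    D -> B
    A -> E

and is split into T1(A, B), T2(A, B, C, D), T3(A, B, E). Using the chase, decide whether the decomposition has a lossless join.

Chase test. Columns are A, B, C, D, E; row i has aⱼ where attribute j ∈ Ti, else bᵢⱼ.
Initial tableau (one row per fragment):
  row 1: a1 a2 b13 b14 b15
  row 2: a1 a2 a3 a4 b25
  row 3: a1 a2 b33 b34 a5
Rows 1 and 2 agree on B; apply B→D, E and equate their D, E entries.
Rows 1 and 3 agree on B; apply B→D, E and equate their D, E entries.
Row 2 is now all distinguished symbols — the join is lossless.

Yes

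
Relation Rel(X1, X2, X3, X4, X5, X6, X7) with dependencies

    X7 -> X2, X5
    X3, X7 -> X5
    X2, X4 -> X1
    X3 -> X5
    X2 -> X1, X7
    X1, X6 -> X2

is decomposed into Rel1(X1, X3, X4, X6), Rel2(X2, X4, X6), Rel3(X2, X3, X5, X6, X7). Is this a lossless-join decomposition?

No

Chase test. Columns are X1, X2, X3, X4, X5, X6, X7; row i has aⱼ where attribute j ∈ Reli, else bᵢⱼ.
Initial tableau (one row per fragment):
  row 1: a1 b12 a3 a4 b15 a6 b17
  row 2: b21 a2 b23 a4 b25 a6 b27
  row 3: b31 a2 a3 b34 a5 a6 a7
Rows 1 and 3 agree on X3; apply X3→X5 and equate their X5 entries.
Rows 2 and 3 agree on X2; apply X2→X1, X7 and equate their X1, X7 entries.
Rows 2 and 3 agree on X7; apply X7→X2, X5 and equate their X2, X5 entries.
No row becomes fully distinguished — the join is lossy.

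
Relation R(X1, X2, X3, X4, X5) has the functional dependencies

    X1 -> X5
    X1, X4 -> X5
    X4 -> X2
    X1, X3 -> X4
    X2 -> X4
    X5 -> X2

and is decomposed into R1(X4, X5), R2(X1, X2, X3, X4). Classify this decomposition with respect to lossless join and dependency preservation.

Lossless test: (X4)⁺ = {X2, X4}, which is a superkey of neither fragment — lossy.
Dependency preservation: the restricted closure of {X1} across the fragments never reaches {X5}, so X1 → X5 cannot be enforced without a join — not preserved.

lossy and not dependency-preserving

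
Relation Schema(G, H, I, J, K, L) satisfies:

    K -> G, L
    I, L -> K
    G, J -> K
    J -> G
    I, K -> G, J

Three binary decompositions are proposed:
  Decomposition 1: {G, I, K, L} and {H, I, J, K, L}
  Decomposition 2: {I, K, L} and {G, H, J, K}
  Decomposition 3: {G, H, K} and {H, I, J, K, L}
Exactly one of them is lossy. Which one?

Decomposition 2

Decomposition 1: common = {I, K, L}, closure = {G, I, J, K, L} → lossless.
Decomposition 2: common = {K}, closure = {G, K, L} → lossy.
Decomposition 3: common = {H, K}, closure = {G, H, K, L} → lossless.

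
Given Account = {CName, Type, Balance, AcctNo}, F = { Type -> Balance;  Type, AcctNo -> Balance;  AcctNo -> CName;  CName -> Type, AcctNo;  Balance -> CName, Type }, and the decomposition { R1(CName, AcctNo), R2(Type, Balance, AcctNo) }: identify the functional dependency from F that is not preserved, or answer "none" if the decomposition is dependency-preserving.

Type → Balance lies within R2.
Type, AcctNo → Balance lies within R2.
AcctNo → CName lies within R1.
CName → Type, AcctNo: restricted closure across fragments reaches Type, AcctNo.
Balance → CName, Type: restricted closure across fragments reaches CName, Type.
Every dependency is enforceable on the fragments, so the decomposition is dependency-preserving.

none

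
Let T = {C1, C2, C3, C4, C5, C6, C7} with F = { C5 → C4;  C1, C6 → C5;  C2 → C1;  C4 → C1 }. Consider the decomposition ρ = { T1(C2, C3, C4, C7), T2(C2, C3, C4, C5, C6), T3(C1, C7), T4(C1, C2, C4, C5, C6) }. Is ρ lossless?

Chase test. Columns are C1, C2, C3, C4, C5, C6, C7; row i has aⱼ where attribute j ∈ Ti, else bᵢⱼ.
Initial tableau (one row per fragment):
  row 1: b11 a2 a3 a4 b15 b16 a7
  row 2: b21 a2 a3 a4 a5 a6 b27
  row 3: a1 b32 b33 b34 b35 b36 a7
  row 4: a1 a2 b43 a4 a5 a6 b47
Rows 1 and 2 agree on C2; apply C2→C1 and equate their C1 entries.
Rows 1 and 4 agree on C2; apply C2→C1 and equate their C1 entries.
No row becomes fully distinguished — the join is lossy.

No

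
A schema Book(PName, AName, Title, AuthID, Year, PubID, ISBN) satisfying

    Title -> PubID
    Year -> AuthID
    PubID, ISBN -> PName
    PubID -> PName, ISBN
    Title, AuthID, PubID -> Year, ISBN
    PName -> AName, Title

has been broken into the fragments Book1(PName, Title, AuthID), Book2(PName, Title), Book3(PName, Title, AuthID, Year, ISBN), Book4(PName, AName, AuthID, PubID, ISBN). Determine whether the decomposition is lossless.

Chase test. Columns are PName, AName, Title, AuthID, Year, PubID, ISBN; row i has aⱼ where attribute j ∈ Booki, else bᵢⱼ.
Initial tableau (one row per fragment):
  row 1: a1 b12 a3 a4 b15 b16 b17
  row 2: a1 b22 a3 b24 b25 b26 b27
  row 3: a1 b32 a3 a4 a5 b36 a7
  row 4: a1 a2 b43 a4 b45 a6 a7
Rows 1 and 2 agree on Title; apply Title→PubID and equate their PubID entries.
Rows 1 and 3 agree on Title; apply Title→PubID and equate their PubID entries.
Rows 1 and 2 agree on PubID; apply PubID→PName, ISBN and equate their PName, ISBN entries.
Rows 1 and 3 agree on PubID; apply PubID→PName, ISBN and equate their PName, ISBN entries.
Rows 1 and 3 agree on Title, AuthID, PubID; apply Title, AuthID, PubID→Year, ISBN and equate their Year, ISBN entries.
Rows 1 and 2 agree on PName; apply PName→AName, Title and equate their AName, Title entries.
Rows 1 and 3 agree on PName; apply PName→AName, Title and equate their AName, Title entries.
Rows 1 and 4 agree on PName; apply PName→AName, Title and equate their AName, Title entries.
Rows 1 and 4 agree on Title; apply Title→PubID and equate their PubID entries.
Rows 1 and 4 agree on Title, AuthID, PubID; apply Title, AuthID, PubID→Year, ISBN and equate their Year, ISBN entries.
Row 1 is now all distinguished symbols — the join is lossless.

Yes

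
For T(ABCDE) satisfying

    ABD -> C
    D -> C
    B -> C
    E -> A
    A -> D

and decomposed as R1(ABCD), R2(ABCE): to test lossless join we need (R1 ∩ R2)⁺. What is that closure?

R1 ∩ R2 = {ABC}.
A → D applies, adding D
Closure: {ABCD}.

ABCD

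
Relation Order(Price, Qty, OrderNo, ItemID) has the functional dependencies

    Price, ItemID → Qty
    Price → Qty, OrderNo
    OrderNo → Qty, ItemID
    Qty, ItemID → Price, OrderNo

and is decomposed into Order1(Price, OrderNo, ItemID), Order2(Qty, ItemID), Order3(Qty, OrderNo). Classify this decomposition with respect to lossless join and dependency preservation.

Lossless test (chase): Rows 1 and 3 agree on OrderNo; apply OrderNo→Qty, ItemID and equate their Qty, ItemID entries. Rows 1 and 2 agree on Qty, ItemID; apply Qty, ItemID→Price, OrderNo and equate their Price, OrderNo entries. Rows 1 and 3 agree on Qty, ItemID; apply Qty, ItemID→Price, OrderNo and equate their Price, OrderNo entries. Row 1 is now all distinguished symbols — the join is lossless.
Dependency preservation: the restricted closure of {Qty, ItemID} across the fragments never reaches {Price, OrderNo}, so Qty, ItemID → Price, OrderNo cannot be enforced without a join — not preserved.

lossless but not dependency-preserving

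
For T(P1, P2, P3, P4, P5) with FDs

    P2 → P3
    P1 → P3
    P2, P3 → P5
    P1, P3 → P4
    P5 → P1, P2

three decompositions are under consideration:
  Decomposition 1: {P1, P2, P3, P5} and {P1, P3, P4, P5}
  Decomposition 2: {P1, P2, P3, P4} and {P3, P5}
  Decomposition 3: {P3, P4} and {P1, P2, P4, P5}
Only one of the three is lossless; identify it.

Decomposition 1: common = {P1, P3, P5}, closure = {P1, P2, P3, P4, P5} → lossless.
Decomposition 2: common = {P3}, closure = {P3} → lossy.
Decomposition 3: common = {P4}, closure = {P4} → lossy.

Decomposition 1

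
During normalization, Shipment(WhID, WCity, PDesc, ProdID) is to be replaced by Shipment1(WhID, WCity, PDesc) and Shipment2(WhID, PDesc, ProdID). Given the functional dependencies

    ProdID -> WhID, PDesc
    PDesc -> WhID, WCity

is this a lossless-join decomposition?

Common attributes: Shipment1 ∩ Shipment2 = {WhID, PDesc}.
Closure of {WhID, PDesc}: PDesc → WhID, WCity applies, adding WCity. So (WhID, PDesc)⁺ = {WhID, WCity, PDesc}.
This closure contains every attribute of Shipment1, so Shipment1 ∩ Shipment2 → Shipment1. The join is lossless.

Yes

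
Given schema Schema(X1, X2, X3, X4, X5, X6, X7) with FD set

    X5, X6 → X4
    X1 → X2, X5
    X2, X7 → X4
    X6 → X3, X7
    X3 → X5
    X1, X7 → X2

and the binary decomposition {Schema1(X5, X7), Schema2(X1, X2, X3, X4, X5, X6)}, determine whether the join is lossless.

Common attributes: Schema1 ∩ Schema2 = {X5}.
No dependency enlarges {X5}, so (X5)⁺ = {X5}.
The closure contains neither all of Schema1 = {X5, X7} nor all of Schema2 = {X1, X2, X3, X4, X5, X6}, so the common attributes are not a superkey of either fragment. The join is lossy.

No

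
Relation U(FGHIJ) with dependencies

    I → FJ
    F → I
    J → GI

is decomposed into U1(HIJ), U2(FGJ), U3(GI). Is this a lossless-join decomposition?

Chase test. Columns are FGHIJ; row i has aⱼ where attribute j ∈ Ui, else bᵢⱼ.
Initial tableau (one row per fragment):
  row 1: b11 b12 a3 a4 a5
  row 2: a1 a2 b23 b24 a5
  row 3: b31 a2 b33 a4 b35
Rows 1 and 3 agree on I; apply I→FJ and equate their FJ entries.
Rows 1 and 2 agree on J; apply J→GI and equate their GI entries.
Rows 1 and 2 agree on I; apply I→FJ and equate their FJ entries.
Row 1 is now all distinguished symbols — the join is lossless.

Yes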